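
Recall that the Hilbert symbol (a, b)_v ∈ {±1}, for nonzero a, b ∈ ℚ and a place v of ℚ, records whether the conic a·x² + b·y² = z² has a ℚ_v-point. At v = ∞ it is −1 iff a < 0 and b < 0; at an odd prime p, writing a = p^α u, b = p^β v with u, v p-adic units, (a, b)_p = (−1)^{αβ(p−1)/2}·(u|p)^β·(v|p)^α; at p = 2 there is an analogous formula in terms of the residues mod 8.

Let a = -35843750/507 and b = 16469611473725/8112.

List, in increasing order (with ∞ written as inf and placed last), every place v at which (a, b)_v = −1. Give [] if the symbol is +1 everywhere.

(a, b) ≡ (-6882, 1054527) mod (ℚ^×)²; places V = {2, 3, 5, 13, 17, 23, 29, 31, 37, ∞}.
(a,b)_5: α=6, u≡3; β=2, v≡2 (mod 5); (3|5)=-1, (2|5)=-1; sign (−1)^0·-1^2·-1^6 = +1.
(a,b)_23: α=0, u≡2; β=1, v≡14 (mod 23); (2|23)=+1, (14|23)=-1; sign (−1)^0·+1^1·-1^0 = +1.
(a,b)_29: α=0, u≡22; β=1, v≡11 (mod 29); (22|29)=+1, (11|29)=-1; sign (−1)^0·+1^1·-1^0 = +1.
(a,b)_∞: sgn(-6882)=−, sgn(1054527)=+, so +1.
(a,b)_31: α=1, u≡13; β=1, v≡19 (mod 31); (13|31)=-1, (19|31)=+1; sign (−1)^1·-1^1·+1^1 = +1.
(a,b)_2: α=1, β=-4; u≡7, v≡7 (mod 8); ε(u)ε(v)=1·1, αω(v)=1·0, βω(u)=-4·0; sum ≡ 1  ⇒  -1.
(a,b)_3: α=-1, u≡1; β=-1, v≡2 (mod 3); (1|3)=+1, (2|3)=-1; sign (−1)^1·+1^-1·-1^-1 = +1.
(a,b)_17: α=0, u≡5; β=1, v≡9 (mod 17); (5|17)=-1, (9|17)=+1; sign (−1)^0·-1^1·+1^0 = -1.
(a,b)_37: α=1, u≡25; β=4, v≡25 (mod 37); (25|37)=+1, (25|37)=+1; sign (−1)^0·+1^4·+1^1 = +1.
(a,b)_13: α=-2, u≡2; β=-2, v≡8 (mod 13); (2|13)=-1, (8|13)=-1; sign (−1)^0·-1^-2·-1^-2 = +1.
Ram(-6882, 1054527) = {2, 17}; no ℚ_2-point on the conic.

[2, 17]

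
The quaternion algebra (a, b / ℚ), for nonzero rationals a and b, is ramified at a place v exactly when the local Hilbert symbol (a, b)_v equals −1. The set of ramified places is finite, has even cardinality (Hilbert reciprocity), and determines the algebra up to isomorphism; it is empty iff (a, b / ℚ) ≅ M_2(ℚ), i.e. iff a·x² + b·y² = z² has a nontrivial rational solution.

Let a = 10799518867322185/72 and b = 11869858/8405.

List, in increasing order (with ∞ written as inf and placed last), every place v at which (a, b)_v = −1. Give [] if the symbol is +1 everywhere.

Mod squares: a ≡ 770, b ≡ 10010. Check v ∈ {∞, 2, 3, 5, 7, 11, 13, 37, 41}.
v=11: a=11^5·(≡5), b=11^3·(≡8) mod 11; (5|11)=+1, (8|11)=-1; (−1)^{5·3·5}·(+1)^3·(-1)^5 = +1.
v=5: a=5^1·(≡1), b=5^-1·(≡3) mod 5; (1|5)=+1, (3|5)=-1; (−1)^{1·-1·2}·(+1)^-1·(-1)^1 = -1.
v=3: a=3^-2·(≡2), b=3^0·(≡2) mod 3; (2|3)=-1, (2|3)=-1; (−1)^{-2·0·1}·(-1)^0·(-1)^-2 = +1.
v=2: v_2(a)=-3, v_2(b)=1; units ≡ 1, 5 (mod 8); ε·ε+αω+βω = 0·0+-3·1+1·0 ≡ 1  ⇒  (a,b)_2 = -1.
v=7: a=7^3·(≡6), b=7^3·(≡1) mod 7; (6|7)=-1, (1|7)=+1; (−1)^{3·3·3}·(-1)^3·(+1)^3 = +1.
v=41: a=41^0·(≡20), b=41^-2·(≡6) mod 41; (20|41)=+1, (6|41)=-1; (−1)^{0·-2·20}·(+1)^-2·(-1)^0 = +1.
v=37: a=37^2·(≡27), b=37^0·(≡6) mod 37; (27|37)=+1, (6|37)=-1; (−1)^{2·0·18}·(+1)^0·(-1)^2 = +1.
v=13: a=13^4·(≡9), b=13^1·(≡9) mod 13; (9|13)=+1, (9|13)=+1; (−1)^{4·1·6}·(+1)^1·(+1)^4 = +1.
v=∞: 770 > 0 and 10010 > 0  ⇒  (a,b)_∞ = +1.
|Ram(770, 10010)| = 2, even; anisotropic at {2, 5}.

[2, 5]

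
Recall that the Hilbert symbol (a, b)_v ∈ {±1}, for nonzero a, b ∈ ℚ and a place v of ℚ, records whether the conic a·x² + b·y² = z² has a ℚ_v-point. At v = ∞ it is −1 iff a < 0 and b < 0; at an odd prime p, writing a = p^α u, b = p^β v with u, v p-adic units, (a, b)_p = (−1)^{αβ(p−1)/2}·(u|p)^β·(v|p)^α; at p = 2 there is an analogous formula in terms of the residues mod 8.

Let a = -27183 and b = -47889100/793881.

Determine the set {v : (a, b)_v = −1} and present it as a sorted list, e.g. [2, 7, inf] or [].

(a, b) ≡ (-27183, -259) mod (ℚ^×)²; places V = {2, 3, 5, 7, 11, 13, 17, 37, 41, 43, ∞}.
(a,b)_41: α=1, u≡34; β=0, v≡17 (mod 41); (34|41)=-1, (17|41)=-1; sign (−1)^0·-1^0·-1^1 = -1.
(a,b)_5: α=0, u≡2; β=2, v≡1 (mod 5); (2|5)=-1, (1|5)=+1; sign (−1)^0·-1^2·+1^0 = +1.
(a,b)_2: α=0, β=2; u≡1, v≡5 (mod 8); ε(u)ε(v)=0·0, αω(v)=0·1, βω(u)=2·0; sum ≡ 0  ⇒  +1.
(a,b)_43: α=0, u≡36; β=2, v≡22 (mod 43); (36|43)=+1, (22|43)=-1; sign (−1)^0·+1^2·-1^0 = +1.
(a,b)_17: α=1, u≡16; β=0, v≡16 (mod 17); (16|17)=+1, (16|17)=+1; sign (−1)^0·+1^0·+1^1 = +1.
(a,b)_11: α=0, u≡9; β=-2, v≡1 (mod 11); (9|11)=+1, (1|11)=+1; sign (−1)^0·+1^-2·+1^0 = +1.
(a,b)_37: α=0, u≡12; β=1, v≡12 (mod 37); (12|37)=+1, (12|37)=+1; sign (−1)^0·+1^1·+1^0 = +1.
(a,b)_3: α=1, u≡2; β=-8, v≡2 (mod 3); (2|3)=-1, (2|3)=-1; sign (−1)^0·-1^-8·-1^1 = -1.
(a,b)_∞: sgn(-27183)=−, sgn(-259)=−, so -1.
(a,b)_7: α=0, u≡5; β=1, v≡6 (mod 7); (5|7)=-1, (6|7)=-1; sign (−1)^0·-1^1·-1^0 = -1.
(a,b)_13: α=1, u≡2; β=0, v≡4 (mod 13); (2|13)=-1, (4|13)=+1; sign (−1)^0·-1^0·+1^1 = +1.
|Ram(-27183, -259)| = 4, even; anisotropic at {3, 7, 41, ∞}.

[3, 7, 41, inf]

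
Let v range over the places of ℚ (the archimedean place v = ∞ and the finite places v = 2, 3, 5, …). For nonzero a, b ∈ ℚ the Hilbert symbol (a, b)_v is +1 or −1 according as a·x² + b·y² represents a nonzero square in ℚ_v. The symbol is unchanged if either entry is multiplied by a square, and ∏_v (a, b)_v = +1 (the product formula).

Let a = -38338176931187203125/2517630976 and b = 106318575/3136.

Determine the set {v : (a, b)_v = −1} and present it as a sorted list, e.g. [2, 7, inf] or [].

(a, b) ≡ (-1221, 52503) mod (ℚ^×)²; places V = {2, 3, 5, 7, 11, 37, 43, ∞}.
(a,b)_37: α=3, u≡3; β=1, v≡35 (mod 37); (3|37)=+1, (35|37)=-1; sign (−1)^0·+1^1·-1^3 = -1.
(a,b)_5: α=6, u≡4; β=2, v≡3 (mod 5); (4|5)=+1, (3|5)=-1; sign (−1)^0·+1^2·-1^6 = +1.
(a,b)_7: α=-4, u≡2; β=-2, v≡6 (mod 7); (2|7)=+1, (6|7)=-1; sign (−1)^0·+1^-2·-1^-4 = +1.
(a,b)_2: α=-20, β=-6; u≡3, v≡7 (mod 8); ε(u)ε(v)=1·1, αω(v)=-20·0, βω(u)=-6·1; sum ≡ 1  ⇒  -1.
(a,b)_11: α=3, u≡6; β=1, v≡10 (mod 11); (6|11)=-1, (10|11)=-1; sign (−1)^1·-1^1·-1^3 = -1.
(a,b)_43: α=2, u≡33; β=1, v≡6 (mod 43); (33|43)=-1, (6|43)=+1; sign (−1)^0·-1^1·+1^2 = -1.
(a,b)_∞: sgn(-1221)=−, sgn(52503)=+, so +1.
(a,b)_3: α=9, u≡1; β=5, v≡2 (mod 3); (1|3)=+1, (2|3)=-1; sign (−1)^1·+1^5·-1^9 = +1.
(-1221, 52503 / ℚ) ramifies at {2, 11, 37, 43}: a division algebra.

[2, 11, 37, 43]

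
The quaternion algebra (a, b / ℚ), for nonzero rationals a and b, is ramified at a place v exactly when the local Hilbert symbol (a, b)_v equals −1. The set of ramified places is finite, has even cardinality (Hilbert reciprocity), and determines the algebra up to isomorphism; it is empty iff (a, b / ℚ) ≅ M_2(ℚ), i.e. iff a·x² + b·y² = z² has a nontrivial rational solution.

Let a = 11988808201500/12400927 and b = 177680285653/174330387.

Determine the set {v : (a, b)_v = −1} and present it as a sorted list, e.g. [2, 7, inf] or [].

(a, b) ≡ (105, 39) mod (ℚ^×)²; places V = {2, 3, 5, 7, 11, 13, 17, 23, ∞}.
(a,b)_11: α=-6, u≡6; β=-4, v≡7 (mod 11); (6|11)=-1, (7|11)=-1; sign (−1)^0·-1^-4·-1^-6 = +1.
(a,b)_3: α=1, u≡2; β=-5, v≡1 (mod 3); (2|3)=-1, (1|3)=+1; sign (−1)^1·-1^-5·+1^1 = +1.
(a,b)_13: α=4, u≡9; β=3, v≡10 (mod 13); (9|13)=+1, (10|13)=+1; sign (−1)^0·+1^3·+1^4 = +1.
(a,b)_2: α=2, β=0; u≡1, v≡7 (mod 8); ε(u)ε(v)=0·1, αω(v)=2·0, βω(u)=0·0; sum ≡ 0  ⇒  +1.
(a,b)_23: α=4, u≡8; β=4, v≡18 (mod 23); (8|23)=+1, (18|23)=+1; sign (−1)^0·+1^4·+1^4 = +1.
(a,b)_5: α=3, u≡1; β=0, v≡4 (mod 5); (1|5)=+1, (4|5)=+1; sign (−1)^0·+1^0·+1^3 = +1.
(a,b)_17: α=0, u≡10; β=2, v≡3 (mod 17); (10|17)=-1, (3|17)=-1; sign (−1)^0·-1^2·-1^0 = +1.
(a,b)_7: α=-1, u≡4; β=-2, v≡4 (mod 7); (4|7)=+1, (4|7)=+1; sign (−1)^0·+1^-2·+1^-1 = +1.
(a,b)_∞: sgn(105)=+, sgn(39)=+, so +1.
Every local symbol is +1, so the conic 105·x² + 39·y² = z² has ℚ_v-points for all v and hence a ℚ-point; (a, b / ℚ) ≅ M_2(ℚ).

[]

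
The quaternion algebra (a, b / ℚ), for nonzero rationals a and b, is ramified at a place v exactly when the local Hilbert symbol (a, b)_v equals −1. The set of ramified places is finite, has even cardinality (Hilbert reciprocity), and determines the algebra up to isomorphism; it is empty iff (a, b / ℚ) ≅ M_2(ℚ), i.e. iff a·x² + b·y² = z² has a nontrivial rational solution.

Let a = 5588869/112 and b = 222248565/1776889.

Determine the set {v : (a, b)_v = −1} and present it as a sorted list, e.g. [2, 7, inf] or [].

Mod squares: a ≡ 323323, b ≡ 85. Check v ∈ {∞, 2, 3, 5, 7, 11, 13, 17, 19, 31, 43}.
v=3: a=3^0·(≡1), b=3^2·(≡1) mod 3; (1|3)=+1, (1|3)=+1; (−1)^{0·2·1}·(+1)^2·(+1)^0 = +1.
v=19: a=19^1·(≡13), b=19^0·(≡4) mod 19; (13|19)=-1, (4|19)=+1; (−1)^{1·0·9}·(-1)^0·(+1)^1 = +1.
v=11: a=11^3·(≡4), b=11^2·(≡10) mod 11; (4|11)=+1, (10|11)=-1; (−1)^{3·2·5}·(+1)^2·(-1)^3 = -1.
v=43: a=43^0·(≡21), b=43^-2·(≡18) mod 43; (21|43)=+1, (18|43)=-1; (−1)^{0·-2·21}·(+1)^-2·(-1)^0 = +1.
v=2: v_2(a)=-4, v_2(b)=0; units ≡ 3, 5 (mod 8); ε·ε+αω+βω = 1·0+-4·1+0·1 ≡ 0  ⇒  (a,b)_2 = +1.
v=17: a=17^1·(≡13), b=17^1·(≡7) mod 17; (13|17)=+1, (7|17)=-1; (−1)^{1·1·8}·(+1)^1·(-1)^1 = -1.
v=13: a=13^1·(≡2), b=13^0·(≡11) mod 13; (2|13)=-1, (11|13)=-1; (−1)^{1·0·6}·(-1)^0·(-1)^1 = -1.
v=31: a=31^0·(≡23), b=31^-2·(≡21) mod 31; (23|31)=-1, (21|31)=-1; (−1)^{0·-2·15}·(-1)^-2·(-1)^0 = +1.
v=5: a=5^0·(≡2), b=5^1·(≡2) mod 5; (2|5)=-1, (2|5)=-1; (−1)^{0·1·2}·(-1)^1·(-1)^0 = -1.
v=7: a=7^-1·(≡3), b=7^4·(≡2) mod 7; (3|7)=-1, (2|7)=+1; (−1)^{-1·4·3}·(-1)^4·(+1)^-1 = +1.
v=∞: 323323 > 0 and 85 > 0  ⇒  (a,b)_∞ = +1.
|Ram(323323, 85)| = 4, even; anisotropic at {5, 11, 13, 17}.

[5, 11, 13, 17]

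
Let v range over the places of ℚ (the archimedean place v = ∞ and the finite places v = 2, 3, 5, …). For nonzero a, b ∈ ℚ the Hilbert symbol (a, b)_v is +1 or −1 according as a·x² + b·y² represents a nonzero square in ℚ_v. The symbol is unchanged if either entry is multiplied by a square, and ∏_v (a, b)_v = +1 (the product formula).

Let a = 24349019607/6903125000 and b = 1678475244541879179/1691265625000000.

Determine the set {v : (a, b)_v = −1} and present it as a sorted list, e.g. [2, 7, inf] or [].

Mod squares: a ≡ 154734, b ≡ 11. Check v ∈ {∞, 2, 3, 5, 7, 11, 17, 37, 41, 47}.
v=2: v_2(a)=-3, v_2(b)=-6; units ≡ 7, 3 (mod 8); ε·ε+αω+βω = 1·1+-3·1+-6·0 ≡ 0  ⇒  (a,b)_2 = +1.
v=11: a=11^2·(≡10), b=11^3·(≡9) mod 11; (10|11)=-1, (9|11)=+1; (−1)^{2·3·5}·(-1)^3·(+1)^2 = -1.
v=17: a=17^3·(≡10), b=17^4·(≡11) mod 17; (10|17)=-1, (11|17)=-1; (−1)^{3·4·8}·(-1)^4·(-1)^3 = -1.
v=∞: 154734 > 0 and 11 > 0  ⇒  (a,b)_∞ = +1.
v=7: a=7^0·(≡5), b=7^-2·(≡1) mod 7; (5|7)=-1, (1|7)=+1; (−1)^{0·-2·3}·(-1)^-2·(+1)^0 = +1.
v=37: a=37^1·(≡28), b=37^2·(≡34) mod 37; (28|37)=+1, (34|37)=+1; (−1)^{1·2·18}·(+1)^2·(+1)^1 = +1.
v=5: a=5^-8·(≡1), b=5^-12·(≡1) mod 5; (1|5)=+1, (1|5)=+1; (−1)^{-8·-12·2}·(+1)^-12·(+1)^-8 = +1.
v=3: a=3^3·(≡2), b=3^8·(≡2) mod 3; (2|3)=-1, (2|3)=-1; (−1)^{3·8·1}·(-1)^8·(-1)^3 = -1.
v=47: a=47^-2·(≡22), b=47^-2·(≡20) mod 47; (22|47)=-1, (20|47)=-1; (−1)^{-2·-2·23}·(-1)^-2·(-1)^-2 = +1.
v=41: a=41^1·(≡39), b=41^2·(≡14) mod 41; (39|41)=+1, (14|41)=-1; (−1)^{1·2·20}·(+1)^2·(-1)^1 = -1.
|Ram(154734, 11)| = 4, even; anisotropic at {3, 11, 17, 41}.

[3, 11, 17, 41]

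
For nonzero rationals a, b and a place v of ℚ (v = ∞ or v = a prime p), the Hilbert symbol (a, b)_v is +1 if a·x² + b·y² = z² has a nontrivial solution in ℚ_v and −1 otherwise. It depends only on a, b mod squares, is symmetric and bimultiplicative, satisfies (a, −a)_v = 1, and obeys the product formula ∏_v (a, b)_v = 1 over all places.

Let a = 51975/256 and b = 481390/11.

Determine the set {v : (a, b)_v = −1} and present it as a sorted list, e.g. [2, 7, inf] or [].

[3, 11]

(a, b) ≡ (231, 10010) mod (ℚ^×)²; places V = {2, 3, 5, 7, 11, 13, 23, ∞}.
(a,b)_3: α=3, u≡2; β=0, v≡2 (mod 3); (2|3)=-1, (2|3)=-1; sign (−1)^0·-1^0·-1^3 = -1.
(a,b)_7: α=1, u≡3; β=1, v≡4 (mod 7); (3|7)=-1, (4|7)=+1; sign (−1)^1·-1^1·+1^1 = +1.
(a,b)_5: α=2, u≡4; β=1, v≡3 (mod 5); (4|5)=+1, (3|5)=-1; sign (−1)^0·+1^1·-1^2 = +1.
(a,b)_23: α=0, u≡6; β=2, v≡20 (mod 23); (6|23)=+1, (20|23)=-1; sign (−1)^0·+1^2·-1^0 = +1.
(a,b)_13: α=0, u≡3; β=1, v≡10 (mod 13); (3|13)=+1, (10|13)=+1; sign (−1)^0·+1^1·+1^0 = +1.
(a,b)_11: α=1, u≡2; β=-1, v≡8 (mod 11); (2|11)=-1, (8|11)=-1; sign (−1)^1·-1^-1·-1^1 = -1.
(a,b)_∞: sgn(231)=+, sgn(10010)=+, so +1.
(a,b)_2: α=-8, β=1; u≡7, v≡5 (mod 8); ε(u)ε(v)=1·0, αω(v)=-8·1, βω(u)=1·0; sum ≡ 0  ⇒  +1.
Ram(231, 10010) = {3, 11}; no ℚ_3-point on the conic.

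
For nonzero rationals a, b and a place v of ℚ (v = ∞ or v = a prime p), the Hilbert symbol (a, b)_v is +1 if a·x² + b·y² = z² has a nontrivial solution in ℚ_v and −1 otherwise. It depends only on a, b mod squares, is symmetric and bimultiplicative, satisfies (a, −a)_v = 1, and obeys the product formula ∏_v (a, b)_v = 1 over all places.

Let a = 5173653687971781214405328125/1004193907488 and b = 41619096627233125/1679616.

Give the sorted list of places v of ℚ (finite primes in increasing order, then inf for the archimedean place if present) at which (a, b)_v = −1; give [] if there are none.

(a, b) ≡ (92378, 13) mod (ℚ^×)²; places V = {2, 3, 5, 7, 11, 13, 17, 19, ∞}.
(a,b)_13: α=7, u≡5; β=3, v≡9 (mod 13); (5|13)=-1, (9|13)=+1; sign (−1)^0·-1^3·+1^7 = -1.
(a,b)_7: α=6, u≡3; β=4, v≡3 (mod 7); (3|7)=-1, (3|7)=-1; sign (−1)^0·-1^4·-1^6 = +1.
(a,b)_∞: sgn(92378)=+, sgn(13)=+, so +1.
(a,b)_3: α=-22, u≡2; β=-8, v≡1 (mod 3); (2|3)=-1, (1|3)=+1; sign (−1)^0·-1^-8·+1^-22 = +1.
(a,b)_11: α=3, u≡3; β=2, v≡6 (mod 11); (3|11)=+1, (6|11)=-1; sign (−1)^0·+1^2·-1^3 = -1.
(a,b)_2: α=-5, β=-8; u≡5, v≡5 (mod 8); ε(u)ε(v)=0·0, αω(v)=-5·1, βω(u)=-8·1; sum ≡ 1  ⇒  -1.
(a,b)_5: α=6, u≡2; β=4, v≡3 (mod 5); (2|5)=-1, (3|5)=-1; sign (−1)^0·-1^4·-1^6 = +1.
(a,b)_19: α=3, u≡6; β=2, v≡10 (mod 19); (6|19)=+1, (10|19)=-1; sign (−1)^0·+1^2·-1^3 = -1.
(a,b)_17: α=3, u≡6; β=2, v≡2 (mod 17); (6|17)=-1, (2|17)=+1; sign (−1)^0·-1^2·+1^3 = +1.
Ram(92378, 13) = {2, 11, 13, 19}; no ℚ_2-point on the conic.

[2, 11, 13, 19]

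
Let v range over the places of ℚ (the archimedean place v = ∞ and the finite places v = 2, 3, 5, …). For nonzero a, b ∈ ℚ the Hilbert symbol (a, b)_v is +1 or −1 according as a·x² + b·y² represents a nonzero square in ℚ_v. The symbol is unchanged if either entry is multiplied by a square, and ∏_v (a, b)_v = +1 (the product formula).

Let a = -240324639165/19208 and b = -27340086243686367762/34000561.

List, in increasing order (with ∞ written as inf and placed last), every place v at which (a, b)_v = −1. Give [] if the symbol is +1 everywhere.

[5, 31, 47, inf]

Mod squares: a ≡ -597370, b ≡ -2. Check v ∈ {∞, 2, 3, 5, 7, 13, 17, 23, 31, 41, 47}.
v=47: a=47^1·(≡42), b=47^2·(≡15) mod 47; (42|47)=+1, (15|47)=-1; (−1)^{1·2·23}·(+1)^2·(-1)^1 = -1.
v=13: a=13^2·(≡5), b=13^2·(≡11) mod 13; (5|13)=-1, (11|13)=-1; (−1)^{2·2·6}·(-1)^2·(-1)^2 = +1.
v=23: a=23^2·(≡16), b=23^4·(≡21) mod 23; (16|23)=+1, (21|23)=-1; (−1)^{2·4·11}·(+1)^4·(-1)^2 = +1.
v=2: v_2(a)=-3, v_2(b)=1; units ≡ 3, 7 (mod 8); ε·ε+αω+βω = 1·1+-3·0+1·1 ≡ 0  ⇒  (a,b)_2 = +1.
v=∞: -597370 < 0 and -2 < 0  ⇒  (a,b)_∞ = -1.
v=41: a=41^1·(≡6), b=41^2·(≡9) mod 41; (6|41)=-1, (9|41)=+1; (−1)^{1·2·20}·(-1)^2·(+1)^1 = +1.
v=31: a=31^1·(≡29), b=31^2·(≡3) mod 31; (29|31)=-1, (3|31)=-1; (−1)^{1·2·15}·(-1)^2·(-1)^1 = -1.
v=5: a=5^1·(≡4), b=5^0·(≡3) mod 5; (4|5)=+1, (3|5)=-1; (−1)^{1·0·2}·(+1)^0·(-1)^1 = -1.
v=3: a=3^2·(≡2), b=3^4·(≡1) mod 3; (2|3)=-1, (1|3)=+1; (−1)^{2·4·1}·(-1)^4·(+1)^2 = +1.
v=7: a=7^-4·(≡5), b=7^-6·(≡6) mod 7; (5|7)=-1, (6|7)=-1; (−1)^{-4·-6·3}·(-1)^-6·(-1)^-4 = +1.
v=17: a=17^0·(≡11), b=17^-2·(≡4) mod 17; (11|17)=-1, (4|17)=+1; (−1)^{0·-2·8}·(-1)^-2·(+1)^0 = +1.
(-597370, -2 / ℚ) ramifies at {5, 31, 47, ∞}: a division algebra.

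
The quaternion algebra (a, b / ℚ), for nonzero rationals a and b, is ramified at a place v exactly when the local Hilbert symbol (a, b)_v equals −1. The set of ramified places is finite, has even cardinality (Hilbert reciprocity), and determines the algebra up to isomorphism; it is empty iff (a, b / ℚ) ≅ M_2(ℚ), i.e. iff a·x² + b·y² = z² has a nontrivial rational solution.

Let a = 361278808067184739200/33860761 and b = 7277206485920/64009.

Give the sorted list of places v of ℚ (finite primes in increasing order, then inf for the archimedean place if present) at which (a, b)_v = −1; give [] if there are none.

[2, 5, 7, 31]

Mod squares: a ≡ 62, b ≡ 88970. Check v ∈ {∞, 2, 3, 5, 7, 11, 17, 19, 23, 31, 41}.
v=11: a=11^-2·(≡7), b=11^-2·(≡8) mod 11; (7|11)=-1, (8|11)=-1; (−1)^{-2·-2·5}·(-1)^-2·(-1)^-2 = +1.
v=17: a=17^2·(≡12), b=17^2·(≡1) mod 17; (12|17)=-1, (1|17)=+1; (−1)^{2·2·8}·(-1)^2·(+1)^2 = +1.
v=41: a=41^2·(≡9), b=41^1·(≡30) mod 41; (9|41)=+1, (30|41)=-1; (−1)^{2·1·20}·(+1)^1·(-1)^2 = +1.
v=3: a=3^2·(≡2), b=3^0·(≡2) mod 3; (2|3)=-1, (2|3)=-1; (−1)^{2·0·1}·(-1)^0·(-1)^2 = +1.
v=5: a=5^2·(≡3), b=5^1·(≡1) mod 5; (3|5)=-1, (1|5)=+1; (−1)^{2·1·2}·(-1)^1·(+1)^2 = -1.
v=∞: 62 > 0 and 88970 > 0  ⇒  (a,b)_∞ = +1.
v=31: a=31^3·(≡20), b=31^1·(≡25) mod 31; (20|31)=+1, (25|31)=+1; (−1)^{3·1·15}·(+1)^1·(+1)^3 = -1.
v=7: a=7^4·(≡3), b=7^3·(≡3) mod 7; (3|7)=-1, (3|7)=-1; (−1)^{4·3·3}·(-1)^3·(-1)^4 = -1.
v=2: v_2(a)=7, v_2(b)=5; units ≡ 7, 5 (mod 8); ε·ε+αω+βω = 1·0+7·1+5·0 ≡ 1  ⇒  (a,b)_2 = -1.
v=19: a=19^2·(≡16), b=19^2·(≡13) mod 19; (16|19)=+1, (13|19)=-1; (−1)^{2·2·9}·(+1)^2·(-1)^2 = +1.
v=23: a=23^-4·(≡3), b=23^-2·(≡2) mod 23; (3|23)=+1, (2|23)=+1; (−1)^{-4·-2·11}·(+1)^-2·(+1)^-4 = +1.
(62, 88970 / ℚ) ramifies at {2, 5, 7, 31}: a division algebra.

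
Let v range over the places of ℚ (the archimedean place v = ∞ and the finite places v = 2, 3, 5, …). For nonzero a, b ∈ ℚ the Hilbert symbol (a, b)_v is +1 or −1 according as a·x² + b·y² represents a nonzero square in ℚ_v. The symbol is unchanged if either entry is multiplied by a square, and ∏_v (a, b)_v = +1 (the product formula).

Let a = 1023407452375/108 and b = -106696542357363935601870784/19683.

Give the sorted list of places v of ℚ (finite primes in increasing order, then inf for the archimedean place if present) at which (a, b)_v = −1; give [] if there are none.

(a, b) ≡ (2506303965, -74613) mod (ℚ^×)²; places V = {2, 3, 5, 7, 11, 17, 19, 31, 37, 41, ∞}.
(a,b)_17: α=1, u≡1; β=3, v≡10 (mod 17); (1|17)=+1, (10|17)=-1; sign (−1)^0·+1^3·-1^1 = -1.
(a,b)_19: α=1, u≡7; β=3, v≡6 (mod 19); (7|19)=+1, (6|19)=+1; sign (−1)^1·+1^3·+1^1 = -1.
(a,b)_2: α=-2, β=6; u≡5, v≡3 (mod 8); ε(u)ε(v)=0·1, αω(v)=-2·1, βω(u)=6·1; sum ≡ 0  ⇒  +1.
(a,b)_5: α=3, u≡3; β=0, v≡2 (mod 5); (3|5)=-1, (2|5)=-1; sign (−1)^0·-1^0·-1^3 = -1.
(a,b)_3: α=-3, u≡1; β=-9, v≡2 (mod 3); (1|3)=+1, (2|3)=-1; sign (−1)^1·+1^-9·-1^-3 = +1.
(a,b)_11: α=1, u≡8; β=3, v≡4 (mod 11); (8|11)=-1, (4|11)=+1; sign (−1)^1·-1^3·+1^1 = +1.
(a,b)_7: α=2, u≡1; β=5, v≡1 (mod 7); (1|7)=+1, (1|7)=+1; sign (−1)^0·+1^5·+1^2 = +1.
(a,b)_41: α=1, u≡37; β=2, v≡28 (mod 41); (37|41)=+1, (28|41)=-1; sign (−1)^0·+1^2·-1^1 = -1.
(a,b)_37: α=1, u≡12; β=2, v≡34 (mod 37); (12|37)=+1, (34|37)=+1; sign (−1)^0·+1^2·+1^1 = +1.
(a,b)_31: α=1, u≡4; β=2, v≡5 (mod 31); (4|31)=+1, (5|31)=+1; sign (−1)^0·+1^2·+1^1 = +1.
(a,b)_∞: sgn(2506303965)=+, sgn(-74613)=−, so +1.
(2506303965, -74613 / ℚ) ramifies at {5, 17, 19, 41}: a division algebra.

[5, 17, 19, 41]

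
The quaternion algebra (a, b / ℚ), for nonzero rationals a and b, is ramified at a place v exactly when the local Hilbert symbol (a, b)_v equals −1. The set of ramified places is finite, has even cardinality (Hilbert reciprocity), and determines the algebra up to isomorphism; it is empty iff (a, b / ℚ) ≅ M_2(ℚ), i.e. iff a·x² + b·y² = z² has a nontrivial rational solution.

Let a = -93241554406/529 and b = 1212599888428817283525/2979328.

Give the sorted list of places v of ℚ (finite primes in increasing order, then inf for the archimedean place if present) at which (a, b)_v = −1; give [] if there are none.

[2, 13, 29, 43]

(a, b) ≡ (-3264646, 4862) mod (ℚ^×)²; places V = {2, 3, 5, 7, 11, 13, 17, 19, 23, 29, 43, ∞}.
(a,b)_17: α=1, u≡14; β=1, v≡3 (mod 17); (14|17)=-1, (3|17)=-1; sign (−1)^0·-1^1·-1^1 = +1.
(a,b)_∞: sgn(-3264646)=−, sgn(4862)=+, so +1.
(a,b)_3: α=0, u≡2; β=4, v≡2 (mod 3); (2|3)=-1, (2|3)=-1; sign (−1)^0·-1^4·-1^0 = +1.
(a,b)_23: α=-2, u≡15; β=-2, v≡1 (mod 23); (15|23)=-1, (1|23)=+1; sign (−1)^0·-1^-2·+1^-2 = +1.
(a,b)_5: α=0, u≡1; β=2, v≡2 (mod 5); (1|5)=+1, (2|5)=-1; sign (−1)^0·+1^2·-1^0 = +1.
(a,b)_11: α=1, u≡3; β=-1, v≡7 (mod 11); (3|11)=+1, (7|11)=-1; sign (−1)^1·+1^-1·-1^1 = +1.
(a,b)_43: α=1, u≡21; β=2, v≡28 (mod 43); (21|43)=+1, (28|43)=-1; sign (−1)^0·+1^2·-1^1 = -1.
(a,b)_19: α=0, u≡12; β=2, v≡9 (mod 19); (12|19)=-1, (9|19)=+1; sign (−1)^0·-1^2·+1^0 = +1.
(a,b)_13: α=4, u≡2; β=7, v≡10 (mod 13); (2|13)=-1, (10|13)=+1; sign (−1)^0·-1^7·+1^4 = -1.
(a,b)_29: α=1, u≡6; β=2, v≡14 (mod 29); (6|29)=+1, (14|29)=-1; sign (−1)^0·+1^2·-1^1 = -1.
(a,b)_2: α=1, β=-9; u≡5, v≡7 (mod 8); ε(u)ε(v)=0·1, αω(v)=1·0, βω(u)=-9·1; sum ≡ 1  ⇒  -1.
(a,b)_7: α=1, u≡1; β=0, v≡2 (mod 7); (1|7)=+1, (2|7)=+1; sign (−1)^0·+1^0·+1^1 = +1.
|Ram(-3264646, 4862)| = 4, even; anisotropic at {2, 13, 29, 43}.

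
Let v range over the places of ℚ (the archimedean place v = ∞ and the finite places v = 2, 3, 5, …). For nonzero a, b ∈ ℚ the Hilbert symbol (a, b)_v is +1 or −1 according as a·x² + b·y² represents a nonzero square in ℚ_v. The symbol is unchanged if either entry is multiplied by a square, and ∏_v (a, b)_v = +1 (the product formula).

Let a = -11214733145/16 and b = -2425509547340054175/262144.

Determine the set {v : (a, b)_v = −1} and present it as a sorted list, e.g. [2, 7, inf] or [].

(a, b) ≡ (-6545, -3927) mod (ℚ^×)²; places V = {2, 3, 5, 7, 11, 13, 17, ∞}.
(a,b)_17: α=3, u≡7; β=5, v≡10 (mod 17); (7|17)=-1, (10|17)=-1; sign (−1)^0·-1^5·-1^3 = +1.
(a,b)_5: α=1, u≡1; β=2, v≡2 (mod 5); (1|5)=+1, (2|5)=-1; sign (−1)^0·+1^2·-1^1 = -1.
(a,b)_2: α=-4, β=-18; u≡7, v≡1 (mod 8); ε(u)ε(v)=1·0, αω(v)=-4·0, βω(u)=-18·0; sum ≡ 0  ⇒  +1.
(a,b)_∞: sgn(-6545)=−, sgn(-3927)=−, so -1.
(a,b)_13: α=0, u≡7; β=2, v≡10 (mod 13); (7|13)=-1, (10|13)=+1; sign (−1)^0·-1^2·+1^0 = +1.
(a,b)_3: α=0, u≡1; β=7, v≡2 (mod 3); (1|3)=+1, (2|3)=-1; sign (−1)^0·+1^7·-1^0 = +1.
(a,b)_7: α=3, u≡6; β=5, v≡5 (mod 7); (6|7)=-1, (5|7)=-1; sign (−1)^1·-1^5·-1^3 = -1.
(a,b)_11: α=3, u≡8; β=1, v≡8 (mod 11); (8|11)=-1, (8|11)=-1; sign (−1)^1·-1^1·-1^3 = -1.
Ram(-6545, -3927) = {5, 7, 11, ∞}; no ℚ_5-point on the conic.

[5, 7, 11, inf]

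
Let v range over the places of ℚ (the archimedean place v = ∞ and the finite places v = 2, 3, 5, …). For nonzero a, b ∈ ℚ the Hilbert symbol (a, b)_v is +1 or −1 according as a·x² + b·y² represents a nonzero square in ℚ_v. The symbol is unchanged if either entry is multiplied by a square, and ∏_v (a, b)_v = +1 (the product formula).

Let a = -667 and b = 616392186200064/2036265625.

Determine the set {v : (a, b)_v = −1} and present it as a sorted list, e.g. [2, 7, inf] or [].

Mod squares: a ≡ -667, b ≡ 29. Check v ∈ {∞, 2, 3, 5, 19, 23, 29}.
v=19: a=19^0·(≡17), b=19^-4·(≡10) mod 19; (17|19)=+1, (10|19)=-1; (−1)^{0·-4·9}·(+1)^-4·(-1)^0 = +1.
v=3: a=3^0·(≡2), b=3^6·(≡2) mod 3; (2|3)=-1, (2|3)=-1; (−1)^{0·6·1}·(-1)^6·(-1)^0 = +1.
v=∞: -667 < 0 and 29 > 0  ⇒  (a,b)_∞ = +1.
v=23: a=23^1·(≡17), b=23^2·(≡8) mod 23; (17|23)=-1, (8|23)=+1; (−1)^{1·2·11}·(-1)^2·(+1)^1 = +1.
v=29: a=29^1·(≡6), b=29^3·(≡4) mod 29; (6|29)=+1, (4|29)=+1; (−1)^{1·3·14}·(+1)^3·(+1)^1 = +1.
v=2: v_2(a)=0, v_2(b)=16; units ≡ 5, 5 (mod 8); ε·ε+αω+βω = 0·0+0·1+16·1 ≡ 0  ⇒  (a,b)_2 = +1.
v=5: a=5^0·(≡3), b=5^-6·(≡4) mod 5; (3|5)=-1, (4|5)=+1; (−1)^{0·-6·2}·(-1)^-6·(+1)^0 = +1.
Every local symbol is +1, so the conic -667·x² + 29·y² = z² has ℚ_v-points for all v and hence a ℚ-point; (a, b / ℚ) ≅ M_2(ℚ).

[]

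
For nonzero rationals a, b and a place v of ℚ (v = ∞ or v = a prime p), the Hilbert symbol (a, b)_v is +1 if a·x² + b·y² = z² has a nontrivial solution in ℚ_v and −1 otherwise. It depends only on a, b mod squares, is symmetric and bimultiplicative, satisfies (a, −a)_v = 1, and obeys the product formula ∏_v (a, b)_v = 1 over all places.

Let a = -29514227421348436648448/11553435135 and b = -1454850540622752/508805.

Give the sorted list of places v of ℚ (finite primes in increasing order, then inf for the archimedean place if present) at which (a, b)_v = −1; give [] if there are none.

Mod squares: a ≡ -30, b ≡ -210. Check v ∈ {∞, 2, 3, 5, 7, 11, 13, 19, 23, 29, 37}.
v=7: a=7^6·(≡3), b=7^3·(≡3) mod 7; (3|7)=-1, (3|7)=-1; (−1)^{6·3·3}·(-1)^3·(-1)^6 = -1.
v=19: a=19^2·(≡2), b=19^2·(≡8) mod 19; (2|19)=-1, (8|19)=-1; (−1)^{2·2·9}·(-1)^2·(-1)^2 = +1.
v=29: a=29^-4·(≡1), b=29^-2·(≡16) mod 29; (1|29)=+1, (16|29)=+1; (−1)^{-4·-2·14}·(+1)^-2·(+1)^-4 = +1.
v=37: a=37^6·(≡4), b=37^2·(≡28) mod 37; (4|37)=+1, (28|37)=+1; (−1)^{6·2·18}·(+1)^2·(+1)^6 = +1.
v=∞: -30 < 0 and -210 < 0  ⇒  (a,b)_∞ = -1.
v=11: a=11^-2·(≡3), b=11^-2·(≡8) mod 11; (3|11)=+1, (8|11)=-1; (−1)^{-2·-2·5}·(+1)^-2·(-1)^-2 = +1.
v=2: v_2(a)=9, v_2(b)=5; units ≡ 1, 7 (mod 8); ε·ε+αω+βω = 0·1+9·0+5·0 ≡ 0  ⇒  (a,b)_2 = +1.
v=5: a=5^-1·(≡1), b=5^-1·(≡3) mod 5; (1|5)=+1, (3|5)=-1; (−1)^{-1·-1·2}·(+1)^-1·(-1)^-1 = -1.
v=13: a=13^0·(≡12), b=13^2·(≡2) mod 13; (12|13)=+1, (2|13)=-1; (−1)^{0·2·6}·(+1)^2·(-1)^0 = +1.
v=3: a=3^-3·(≡2), b=3^1·(≡2) mod 3; (2|3)=-1, (2|3)=-1; (−1)^{-3·1·1}·(-1)^1·(-1)^-3 = -1.
v=23: a=23^2·(≡8), b=23^2·(≡17) mod 23; (8|23)=+1, (17|23)=-1; (−1)^{2·2·11}·(+1)^2·(-1)^2 = +1.
Ram(-30, -210) = {3, 5, 7, ∞}; no ℚ_3-point on the conic.

[3, 5, 7, inf]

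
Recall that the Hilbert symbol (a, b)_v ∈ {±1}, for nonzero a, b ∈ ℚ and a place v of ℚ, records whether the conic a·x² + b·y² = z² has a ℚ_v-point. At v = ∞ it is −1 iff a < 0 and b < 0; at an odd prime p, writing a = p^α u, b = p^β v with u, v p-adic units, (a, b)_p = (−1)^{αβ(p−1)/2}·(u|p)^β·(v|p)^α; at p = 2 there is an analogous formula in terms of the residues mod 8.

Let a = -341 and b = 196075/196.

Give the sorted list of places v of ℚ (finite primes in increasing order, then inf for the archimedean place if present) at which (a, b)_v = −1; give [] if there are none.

Mod squares: a ≡ -341, b ≡ 7843. Check v ∈ {∞, 2, 5, 7, 11, 23, 31}.
v=23: a=23^0·(≡4), b=23^1·(≡7) mod 23; (4|23)=+1, (7|23)=-1; (−1)^{0·1·11}·(+1)^1·(-1)^0 = +1.
v=11: a=11^1·(≡2), b=11^1·(≡3) mod 11; (2|11)=-1, (3|11)=+1; (−1)^{1·1·5}·(-1)^1·(+1)^1 = +1.
v=31: a=31^1·(≡20), b=31^1·(≡28) mod 31; (20|31)=+1, (28|31)=+1; (−1)^{1·1·15}·(+1)^1·(+1)^1 = -1.
v=7: a=7^0·(≡2), b=7^-2·(≡3) mod 7; (2|7)=+1, (3|7)=-1; (−1)^{0·-2·3}·(+1)^-2·(-1)^0 = +1.
v=2: v_2(a)=0, v_2(b)=-2; units ≡ 3, 3 (mod 8); ε·ε+αω+βω = 1·1+0·1+-2·1 ≡ 1  ⇒  (a,b)_2 = -1.
v=∞: -341 < 0 and 7843 > 0  ⇒  (a,b)_∞ = +1.
v=5: a=5^0·(≡4), b=5^2·(≡3) mod 5; (4|5)=+1, (3|5)=-1; (−1)^{0·2·2}·(+1)^2·(-1)^0 = +1.
Ram(-341, 7843) = {2, 31}; no ℚ_2-point on the conic.

[2, 31]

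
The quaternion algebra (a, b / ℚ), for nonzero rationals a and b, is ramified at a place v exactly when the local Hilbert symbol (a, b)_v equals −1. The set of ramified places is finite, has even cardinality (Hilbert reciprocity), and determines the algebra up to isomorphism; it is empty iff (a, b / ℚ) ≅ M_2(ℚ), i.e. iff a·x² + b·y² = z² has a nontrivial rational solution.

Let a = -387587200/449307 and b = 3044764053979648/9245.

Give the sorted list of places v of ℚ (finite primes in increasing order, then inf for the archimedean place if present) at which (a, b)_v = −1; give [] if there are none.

(a, b) ≡ (-6006, 10010) mod (ℚ^×)²; places V = {2, 3, 5, 7, 11, 13, 43, ∞}.
(a,b)_5: α=2, u≡1; β=-1, v≡2 (mod 5); (1|5)=+1, (2|5)=-1; sign (−1)^0·+1^-1·-1^2 = +1.
(a,b)_7: α=1, u≡3; β=5, v≡1 (mod 7); (3|7)=-1, (1|7)=+1; sign (−1)^1·-1^5·+1^1 = +1.
(a,b)_3: α=-5, u≡2; β=0, v≡2 (mod 3); (2|3)=-1, (2|3)=-1; sign (−1)^0·-1^0·-1^-5 = -1.
(a,b)_2: α=7, β=9; u≡5, v≡5 (mod 8); ε(u)ε(v)=0·0, αω(v)=7·1, βω(u)=9·1; sum ≡ 0  ⇒  +1.
(a,b)_11: α=3, u≡3; β=5, v≡8 (mod 11); (3|11)=+1, (8|11)=-1; sign (−1)^1·+1^5·-1^3 = +1.
(a,b)_43: α=-2, u≡31; β=-2, v≡32 (mod 43); (31|43)=+1, (32|43)=-1; sign (−1)^0·+1^-2·-1^-2 = +1.
(a,b)_∞: sgn(-6006)=−, sgn(10010)=+, so +1.
(a,b)_13: α=1, u≡8; β=3, v≡4 (mod 13); (8|13)=-1, (4|13)=+1; sign (−1)^0·-1^3·+1^1 = -1.
Ram(-6006, 10010) = {3, 13}; no ℚ_3-point on the conic.

[3, 13]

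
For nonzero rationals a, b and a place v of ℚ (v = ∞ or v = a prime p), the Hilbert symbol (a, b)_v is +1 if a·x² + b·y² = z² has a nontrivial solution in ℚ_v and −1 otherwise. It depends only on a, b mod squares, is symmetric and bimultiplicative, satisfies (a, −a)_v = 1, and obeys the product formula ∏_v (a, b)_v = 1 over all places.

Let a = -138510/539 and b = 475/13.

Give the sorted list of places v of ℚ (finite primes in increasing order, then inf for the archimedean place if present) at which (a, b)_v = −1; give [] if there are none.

[2, 5]

Mod squares: a ≡ -2090, b ≡ 247. Check v ∈ {∞, 2, 3, 5, 7, 11, 13, 19}.
v=5: a=5^1·(≡2), b=5^2·(≡3) mod 5; (2|5)=-1, (3|5)=-1; (−1)^{1·2·2}·(-1)^2·(-1)^1 = -1.
v=∞: -2090 < 0 and 247 > 0  ⇒  (a,b)_∞ = +1.
v=13: a=13^0·(≡3), b=13^-1·(≡7) mod 13; (3|13)=+1, (7|13)=-1; (−1)^{0·-1·6}·(+1)^-1·(-1)^0 = +1.
v=3: a=3^6·(≡1), b=3^0·(≡1) mod 3; (1|3)=+1, (1|3)=+1; (−1)^{6·0·1}·(+1)^0·(+1)^6 = +1.
v=7: a=7^-2·(≡5), b=7^0·(≡1) mod 7; (5|7)=-1, (1|7)=+1; (−1)^{-2·0·3}·(-1)^0·(+1)^-2 = +1.
v=19: a=19^1·(≡9), b=19^1·(≡18) mod 19; (9|19)=+1, (18|19)=-1; (−1)^{1·1·9}·(+1)^1·(-1)^1 = +1.
v=2: v_2(a)=1, v_2(b)=0; units ≡ 3, 7 (mod 8); ε·ε+αω+βω = 1·1+1·0+0·1 ≡ 1  ⇒  (a,b)_2 = -1.
v=11: a=11^-1·(≡7), b=11^0·(≡1) mod 11; (7|11)=-1, (1|11)=+1; (−1)^{-1·0·5}·(-1)^0·(+1)^-1 = +1.
Ram(-2090, 247) = {2, 5}; no ℚ_2-point on the conic.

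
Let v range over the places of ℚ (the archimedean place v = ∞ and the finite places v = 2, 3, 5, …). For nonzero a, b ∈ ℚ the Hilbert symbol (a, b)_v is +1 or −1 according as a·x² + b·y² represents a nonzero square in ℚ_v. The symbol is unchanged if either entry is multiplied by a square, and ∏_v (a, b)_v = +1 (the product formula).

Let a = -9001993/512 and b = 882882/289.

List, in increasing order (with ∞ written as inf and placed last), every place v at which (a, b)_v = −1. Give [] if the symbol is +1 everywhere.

[7, 11]

(a, b) ≡ (-34034, 2002) mod (ℚ^×)²; places V = {2, 3, 7, 11, 13, 17, 23, ∞}.
(a,b)_17: α=1, u≡2; β=-2, v≡4 (mod 17); (2|17)=+1, (4|17)=+1; sign (−1)^0·+1^-2·+1^1 = +1.
(a,b)_11: α=1, u≡8; β=1, v≡2 (mod 11); (8|11)=-1, (2|11)=-1; sign (−1)^1·-1^1·-1^1 = -1.
(a,b)_2: α=-9, β=1; u≡7, v≡1 (mod 8); ε(u)ε(v)=1·0, αω(v)=-9·0, βω(u)=1·0; sum ≡ 0  ⇒  +1.
(a,b)_23: α=2, u≡12; β=0, v≡18 (mod 23); (12|23)=+1, (18|23)=+1; sign (−1)^0·+1^0·+1^2 = +1.
(a,b)_∞: sgn(-34034)=−, sgn(2002)=+, so +1.
(a,b)_3: α=0, u≡1; β=2, v≡1 (mod 3); (1|3)=+1, (1|3)=+1; sign (−1)^0·+1^2·+1^0 = +1.
(a,b)_7: α=1, u≡6; β=3, v≡6 (mod 7); (6|7)=-1, (6|7)=-1; sign (−1)^1·-1^3·-1^1 = -1.
(a,b)_13: α=1, u≡2; β=1, v≡5 (mod 13); (2|13)=-1, (5|13)=-1; sign (−1)^0·-1^1·-1^1 = +1.
|Ram(-34034, 2002)| = 2, even; anisotropic at {7, 11}.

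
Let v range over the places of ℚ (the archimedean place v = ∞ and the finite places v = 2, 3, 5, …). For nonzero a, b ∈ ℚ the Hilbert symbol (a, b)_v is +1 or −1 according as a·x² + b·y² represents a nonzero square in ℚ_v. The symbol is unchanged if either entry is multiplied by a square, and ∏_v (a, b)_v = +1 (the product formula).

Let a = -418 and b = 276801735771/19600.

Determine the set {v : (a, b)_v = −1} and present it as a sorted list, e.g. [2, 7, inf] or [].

(a, b) ≡ (-418, 11) mod (ℚ^×)²; places V = {2, 3, 5, 7, 11, 19, 23, ∞}.
(a,b)_3: α=0, u≡2; β=2, v≡2 (mod 3); (2|3)=-1, (2|3)=-1; sign (−1)^0·-1^2·-1^0 = +1.
(a,b)_11: α=1, u≡6; β=5, v≡9 (mod 11); (6|11)=-1, (9|11)=+1; sign (−1)^1·-1^5·+1^1 = +1.
(a,b)_2: α=1, β=-4; u≡7, v≡3 (mod 8); ε(u)ε(v)=1·1, αω(v)=1·1, βω(u)=-4·0; sum ≡ 0  ⇒  +1.
(a,b)_7: α=0, u≡2; β=-2, v≡1 (mod 7); (2|7)=+1, (1|7)=+1; sign (−1)^0·+1^-2·+1^0 = +1.
(a,b)_∞: sgn(-418)=−, sgn(11)=+, so +1.
(a,b)_19: α=1, u≡16; β=2, v≡7 (mod 19); (16|19)=+1, (7|19)=+1; sign (−1)^0·+1^2·+1^1 = +1.
(a,b)_23: α=0, u≡19; β=2, v≡19 (mod 23); (19|23)=-1, (19|23)=-1; sign (−1)^0·-1^2·-1^0 = +1.
(a,b)_5: α=0, u≡2; β=-2, v≡4 (mod 5); (2|5)=-1, (4|5)=+1; sign (−1)^0·-1^-2·+1^0 = +1.
Every local symbol is +1, so the conic -418·x² + 11·y² = z² has ℚ_v-points for all v and hence a ℚ-point; (a, b / ℚ) ≅ M_2(ℚ).

[]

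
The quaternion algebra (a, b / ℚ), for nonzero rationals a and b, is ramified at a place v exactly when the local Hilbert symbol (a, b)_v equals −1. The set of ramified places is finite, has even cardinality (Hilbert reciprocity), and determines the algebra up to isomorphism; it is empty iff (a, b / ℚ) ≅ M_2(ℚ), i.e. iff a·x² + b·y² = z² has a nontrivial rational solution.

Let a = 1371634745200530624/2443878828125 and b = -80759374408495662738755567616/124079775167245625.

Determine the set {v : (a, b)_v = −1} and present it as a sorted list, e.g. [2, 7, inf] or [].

[2, 5, 29, 43]

(a, b) ≡ (55, -487577) mod (ℚ^×)²; places V = {2, 3, 5, 7, 11, 13, 17, 19, 23, 29, 43, 47, ∞}.
(a,b)_29: α=2, u≡11; β=3, v≡9 (mod 29); (11|29)=-1, (9|29)=+1; sign (−1)^0·-1^3·+1^2 = -1.
(a,b)_23: α=2, u≡18; β=3, v≡10 (mod 23); (18|23)=+1, (10|23)=-1; sign (−1)^0·+1^3·-1^2 = +1.
(a,b)_5: α=-7, u≡1; β=-4, v≡3 (mod 5); (1|5)=+1, (3|5)=-1; sign (−1)^0·+1^-4·-1^-7 = -1.
(a,b)_13: α=0, u≡3; β=-2, v≡1 (mod 13); (3|13)=+1, (1|13)=+1; sign (−1)^0·+1^-2·+1^0 = +1.
(a,b)_19: α=2, u≡6; β=2, v≡7 (mod 19); (6|19)=+1, (7|19)=+1; sign (−1)^0·+1^2·+1^2 = +1.
(a,b)_2: α=6, β=14; u≡7, v≡7 (mod 8); ε(u)ε(v)=1·1, αω(v)=6·0, βω(u)=14·0; sum ≡ 1  ⇒  -1.
(a,b)_11: α=1, u≡5; β=2, v≡4 (mod 11); (5|11)=+1, (4|11)=+1; sign (−1)^0·+1^2·+1^1 = +1.
(a,b)_17: α=-2, u≡8; β=-3, v≡4 (mod 17); (8|17)=+1, (4|17)=+1; sign (−1)^0·+1^-3·+1^-2 = +1.
(a,b)_43: α=2, u≡37; β=3, v≡31 (mod 43); (37|43)=-1, (31|43)=+1; sign (−1)^0·-1^3·+1^2 = -1.
(a,b)_47: α=-2, u≡1; β=-4, v≡4 (mod 47); (1|47)=+1, (4|47)=+1; sign (−1)^0·+1^-4·+1^-2 = +1.
(a,b)_∞: sgn(55)=+, sgn(-487577)=−, so +1.
(a,b)_7: α=-2, u≡6; β=-2, v≡2 (mod 7); (6|7)=-1, (2|7)=+1; sign (−1)^0·-1^-2·+1^-2 = +1.
(a,b)_3: α=8, u≡1; β=14, v≡1 (mod 3); (1|3)=+1, (1|3)=+1; sign (−1)^0·+1^14·+1^8 = +1.
|Ram(55, -487577)| = 4, even; anisotropic at {2, 5, 29, 43}.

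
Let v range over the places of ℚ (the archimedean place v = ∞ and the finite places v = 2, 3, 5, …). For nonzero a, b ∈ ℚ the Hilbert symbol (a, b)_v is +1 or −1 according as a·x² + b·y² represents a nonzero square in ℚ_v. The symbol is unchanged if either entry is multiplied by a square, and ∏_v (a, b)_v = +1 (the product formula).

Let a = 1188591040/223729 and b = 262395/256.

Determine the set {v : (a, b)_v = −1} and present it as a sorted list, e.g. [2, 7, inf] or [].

[2, 5]

Mod squares: a ≡ 7735, b ≡ 595. Check v ∈ {∞, 2, 3, 5, 7, 11, 13, 17, 43}.
v=43: a=43^-2·(≡21), b=43^0·(≡17) mod 43; (21|43)=+1, (17|43)=+1; (−1)^{-2·0·21}·(+1)^0·(+1)^-2 = +1.
v=2: v_2(a)=6, v_2(b)=-8; units ≡ 7, 3 (mod 8); ε·ε+αω+βω = 1·1+6·1+-8·0 ≡ 1  ⇒  (a,b)_2 = -1.
v=5: a=5^1·(≡2), b=5^1·(≡4) mod 5; (2|5)=-1, (4|5)=+1; (−1)^{1·1·2}·(-1)^1·(+1)^1 = -1.
v=∞: 7735 > 0 and 595 > 0  ⇒  (a,b)_∞ = +1.
v=7: a=7^5·(≡3), b=7^3·(≡4) mod 7; (3|7)=-1, (4|7)=+1; (−1)^{5·3·3}·(-1)^3·(+1)^5 = +1.
v=3: a=3^0·(≡1), b=3^2·(≡1) mod 3; (1|3)=+1, (1|3)=+1; (−1)^{0·2·1}·(+1)^2·(+1)^0 = +1.
v=17: a=17^1·(≡9), b=17^1·(≡16) mod 17; (9|17)=+1, (16|17)=+1; (−1)^{1·1·8}·(+1)^1·(+1)^1 = +1.
v=11: a=11^-2·(≡10), b=11^0·(≡4) mod 11; (10|11)=-1, (4|11)=+1; (−1)^{-2·0·5}·(-1)^0·(+1)^-2 = +1.
v=13: a=13^1·(≡12), b=13^0·(≡9) mod 13; (12|13)=+1, (9|13)=+1; (−1)^{1·0·6}·(+1)^0·(+1)^1 = +1.
|Ram(7735, 595)| = 2, even; anisotropic at {2, 5}.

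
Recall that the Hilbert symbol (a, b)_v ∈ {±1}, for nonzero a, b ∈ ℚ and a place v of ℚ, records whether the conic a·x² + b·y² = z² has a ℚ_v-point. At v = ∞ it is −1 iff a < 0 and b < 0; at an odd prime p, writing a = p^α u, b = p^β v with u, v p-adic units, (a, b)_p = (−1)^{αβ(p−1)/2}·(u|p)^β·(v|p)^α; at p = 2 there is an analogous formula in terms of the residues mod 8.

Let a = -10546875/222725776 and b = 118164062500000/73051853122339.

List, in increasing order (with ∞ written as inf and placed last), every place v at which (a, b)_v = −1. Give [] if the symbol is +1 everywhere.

Mod squares: a ≡ -3, b ≡ 910. Check v ∈ {∞, 2, 3, 5, 7, 11, 13, 41}.
v=2: v_2(a)=-4, v_2(b)=5; units ≡ 5, 7 (mod 8); ε·ε+αω+βω = 0·1+-4·0+5·1 ≡ 1  ⇒  (a,b)_2 = -1.
v=7: a=7^-2·(≡2), b=7^-1·(≡1) mod 7; (2|7)=+1, (1|7)=+1; (−1)^{-2·-1·3}·(+1)^-1·(+1)^-2 = +1.
v=∞: -3 < 0 and 910 > 0  ⇒  (a,b)_∞ = +1.
v=3: a=3^3·(≡2), b=3^0·(≡1) mod 3; (2|3)=-1, (1|3)=+1; (−1)^{3·0·1}·(-1)^0·(+1)^3 = +1.
v=11: a=11^0·(≡10), b=11^2·(≡7) mod 11; (10|11)=-1, (7|11)=-1; (−1)^{0·2·5}·(-1)^2·(-1)^0 = +1.
v=5: a=5^8·(≡3), b=5^15·(≡3) mod 5; (3|5)=-1, (3|5)=-1; (−1)^{8·15·2}·(-1)^15·(-1)^8 = -1.
v=41: a=41^-2·(≡15), b=41^-6·(≡21) mod 41; (15|41)=-1, (21|41)=+1; (−1)^{-2·-6·20}·(-1)^-6·(+1)^-2 = +1.
v=13: a=13^-2·(≡4), b=13^-3·(≡6) mod 13; (4|13)=+1, (6|13)=-1; (−1)^{-2·-3·6}·(+1)^-3·(-1)^-2 = +1.
Ram(-3, 910) = {2, 5}; no ℚ_2-point on the conic.

[2, 5]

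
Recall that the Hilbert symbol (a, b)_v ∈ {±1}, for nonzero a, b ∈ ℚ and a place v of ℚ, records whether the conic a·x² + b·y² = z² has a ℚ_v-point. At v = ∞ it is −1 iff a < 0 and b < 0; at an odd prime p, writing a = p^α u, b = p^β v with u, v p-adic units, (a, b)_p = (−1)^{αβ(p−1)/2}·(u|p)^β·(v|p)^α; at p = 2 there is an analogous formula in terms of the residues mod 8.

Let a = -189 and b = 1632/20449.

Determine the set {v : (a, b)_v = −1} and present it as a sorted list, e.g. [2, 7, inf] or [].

(a, b) ≡ (-21, 102) mod (ℚ^×)²; places V = {2, 3, 7, 11, 13, 17, ∞}.
(a,b)_11: α=0, u≡9; β=-2, v≡1 (mod 11); (9|11)=+1, (1|11)=+1; sign (−1)^0·+1^-2·+1^0 = +1.
(a,b)_7: α=1, u≡1; β=0, v≡4 (mod 7); (1|7)=+1, (4|7)=+1; sign (−1)^0·+1^0·+1^1 = +1.
(a,b)_13: α=0, u≡6; β=-2, v≡5 (mod 13); (6|13)=-1, (5|13)=-1; sign (−1)^0·-1^-2·-1^0 = +1.
(a,b)_2: α=0, β=5; u≡3, v≡3 (mod 8); ε(u)ε(v)=1·1, αω(v)=0·1, βω(u)=5·1; sum ≡ 0  ⇒  +1.
(a,b)_∞: sgn(-21)=−, sgn(102)=+, so +1.
(a,b)_17: α=0, u≡15; β=1, v≡3 (mod 17); (15|17)=+1, (3|17)=-1; sign (−1)^0·+1^1·-1^0 = +1.
(a,b)_3: α=3, u≡2; β=1, v≡1 (mod 3); (2|3)=-1, (1|3)=+1; sign (−1)^1·-1^1·+1^3 = +1.
Ram(a, b) = ∅: the form -21·x² + 102·y² − z² is isotropic over every ℚ_v, so by Hasse–Minkowski it is isotropic over ℚ.

[]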